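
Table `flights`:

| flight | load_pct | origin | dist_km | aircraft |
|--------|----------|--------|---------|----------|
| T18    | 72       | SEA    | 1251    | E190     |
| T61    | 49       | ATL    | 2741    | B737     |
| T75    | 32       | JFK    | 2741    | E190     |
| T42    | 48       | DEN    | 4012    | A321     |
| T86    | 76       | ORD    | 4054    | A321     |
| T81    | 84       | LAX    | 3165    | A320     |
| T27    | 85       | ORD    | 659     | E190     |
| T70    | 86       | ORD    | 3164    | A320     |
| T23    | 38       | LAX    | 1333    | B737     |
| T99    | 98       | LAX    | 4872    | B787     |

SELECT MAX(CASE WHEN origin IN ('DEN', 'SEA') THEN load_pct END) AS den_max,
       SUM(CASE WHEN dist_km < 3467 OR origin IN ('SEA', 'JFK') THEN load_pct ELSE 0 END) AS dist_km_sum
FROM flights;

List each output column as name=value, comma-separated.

[den_max: origin IN ('DEN', 'SEA')]
flight=T18: ✓ → 72
flight=T61: ✗
flight=T75: ✗
flight=T42: ✓ → 48
flight=T86: ✗
flight=T81: ✗
flight=T27: ✗
flight=T70: ✗
flight=T23: ✗
flight=T99: ✗
den_max = MAX(72, 48) = 72
—
[dist_km_sum: dist_km < 3467 OR origin IN ('SEA', 'JFK')]
flight=T18: ✓ → 72
flight=T61: ✓ → 49
flight=T75: ✓ → 32
flight=T42: ✗
flight=T86: ✗
flight=T81: ✓ → 84
flight=T27: ✓ → 85
flight=T70: ✓ → 86
flight=T23: ✓ → 38
flight=T99: ✗
dist_km_sum = 72 + 49 + 32 + 84 + 85 + 86 + 38 = 446

den_max=72, dist_km_sum=446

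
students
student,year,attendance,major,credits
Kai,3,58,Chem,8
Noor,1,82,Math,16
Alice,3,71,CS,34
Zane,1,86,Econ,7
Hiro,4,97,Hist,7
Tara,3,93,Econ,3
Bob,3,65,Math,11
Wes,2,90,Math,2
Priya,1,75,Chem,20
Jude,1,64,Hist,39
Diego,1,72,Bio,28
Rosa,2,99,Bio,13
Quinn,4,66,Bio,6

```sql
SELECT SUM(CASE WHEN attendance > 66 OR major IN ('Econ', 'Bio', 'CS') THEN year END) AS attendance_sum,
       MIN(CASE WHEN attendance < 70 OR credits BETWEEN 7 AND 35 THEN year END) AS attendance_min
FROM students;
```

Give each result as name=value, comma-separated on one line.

[attendance_sum: attendance > 66 OR major IN ('Econ', 'Bio', 'CS')]
student=Kai: ✗
student=Noor: ✓ → 1
student=Alice: ✓ → 3
student=Zane: ✓ → 1
student=Hiro: ✓ → 4
student=Tara: ✓ → 3
student=Bob: ✗
student=Wes: ✓ → 2
student=Priya: ✓ → 1
student=Jude: ✗
student=Diego: ✓ → 1
student=Rosa: ✓ → 2
student=Quinn: ✓ → 4
attendance_sum = 1 + 3 + 1 + 4 + 3 + 2 + 1 + 1 + 2 + 4 = 22
—
[attendance_min: attendance < 70 OR credits BETWEEN 7 AND 35]
student=Kai: ✓ → 3
student=Noor: ✓ → 1
student=Alice: ✓ → 3
student=Zane: ✓ → 1
student=Hiro: ✓ → 4
student=Tara: ✗
student=Bob: ✓ → 3
student=Wes: ✗
student=Priya: ✓ → 1
student=Jude: ✓ → 1
student=Diego: ✓ → 1
student=Rosa: ✓ → 2
student=Quinn: ✓ → 4
attendance_min = MIN(3, 1, 3, 1, 4, 3, 1, 1, 1, 2, 4) = 1

attendance_sum=22, attendance_min=1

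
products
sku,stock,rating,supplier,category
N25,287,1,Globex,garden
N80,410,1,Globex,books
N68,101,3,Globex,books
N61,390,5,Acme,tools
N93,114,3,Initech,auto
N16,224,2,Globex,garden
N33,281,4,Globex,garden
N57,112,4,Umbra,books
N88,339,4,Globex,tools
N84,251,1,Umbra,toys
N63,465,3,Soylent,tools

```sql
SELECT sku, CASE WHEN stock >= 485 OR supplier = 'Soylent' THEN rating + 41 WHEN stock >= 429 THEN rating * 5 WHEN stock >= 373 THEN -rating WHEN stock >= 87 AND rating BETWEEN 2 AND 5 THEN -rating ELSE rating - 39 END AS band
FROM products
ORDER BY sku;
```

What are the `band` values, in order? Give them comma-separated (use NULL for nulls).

-2, -38, -4, -4, -5, 44, -3, -1, -38, -4, -3

sku=N16: stock >= 87 AND rating BETWEEN 2 AND 5 → -2
sku=N25: ELSE → -38
sku=N33: stock >= 87 AND rating BETWEEN 2 AND 5 → -4
sku=N57: stock >= 87 AND rating BETWEEN 2 AND 5 → -4
sku=N61: stock >= 373 → -5
sku=N63: stock >= 485 OR supplier = 'Soylent' → 44
sku=N68: stock >= 87 AND rating BETWEEN 2 AND 5 → -3
sku=N80: stock >= 373 → -1
sku=N84: ELSE → -38
sku=N88: stock >= 87 AND rating BETWEEN 2 AND 5 → -4
sku=N93: stock >= 87 AND rating BETWEEN 2 AND 5 → -3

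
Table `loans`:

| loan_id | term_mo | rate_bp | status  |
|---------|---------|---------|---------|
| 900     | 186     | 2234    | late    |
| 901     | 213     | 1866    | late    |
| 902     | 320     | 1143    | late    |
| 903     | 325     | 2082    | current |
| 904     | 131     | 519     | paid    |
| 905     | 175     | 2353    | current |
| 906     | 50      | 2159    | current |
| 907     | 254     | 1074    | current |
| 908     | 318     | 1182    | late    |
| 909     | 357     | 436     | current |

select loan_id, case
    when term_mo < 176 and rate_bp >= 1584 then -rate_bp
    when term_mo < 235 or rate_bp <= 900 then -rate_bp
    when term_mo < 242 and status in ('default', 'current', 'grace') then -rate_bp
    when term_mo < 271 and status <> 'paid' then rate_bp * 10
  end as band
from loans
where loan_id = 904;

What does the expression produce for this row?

loan_id = 904: term_mo=131, rate_bp=519, status=paid.
term_mo < 176 and rate_bp >= 1584 → false
term_mo < 235 or rate_bp <= 900 → true → -519

-519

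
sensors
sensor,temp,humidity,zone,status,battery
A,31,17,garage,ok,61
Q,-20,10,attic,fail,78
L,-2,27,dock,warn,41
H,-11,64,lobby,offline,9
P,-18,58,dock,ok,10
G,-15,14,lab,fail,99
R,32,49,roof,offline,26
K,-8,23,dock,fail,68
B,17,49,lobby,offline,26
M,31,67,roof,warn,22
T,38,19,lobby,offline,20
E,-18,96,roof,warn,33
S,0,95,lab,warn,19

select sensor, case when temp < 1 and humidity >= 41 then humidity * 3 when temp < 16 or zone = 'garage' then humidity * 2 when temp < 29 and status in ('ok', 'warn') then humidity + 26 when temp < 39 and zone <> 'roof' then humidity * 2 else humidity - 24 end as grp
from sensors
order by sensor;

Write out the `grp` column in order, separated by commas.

sensor=A: temp < 16 or zone = 'garage' → 34
sensor=B: temp < 39 and zone <> 'roof' → 98
sensor=E: temp < 1 and humidity >= 41 → 288
sensor=G: temp < 16 or zone = 'garage' → 28
sensor=H: temp < 1 and humidity >= 41 → 192
sensor=K: temp < 16 or zone = 'garage' → 46
sensor=L: temp < 16 or zone = 'garage' → 54
sensor=M: ELSE → 43
sensor=P: temp < 1 and humidity >= 41 → 174
sensor=Q: temp < 16 or zone = 'garage' → 20
sensor=R: ELSE → 25
sensor=S: temp < 1 and humidity >= 41 → 285
sensor=T: temp < 39 and zone <> 'roof' → 38

34, 98, 288, 28, 192, 46, 54, 43, 174, 20, 25, 285, 38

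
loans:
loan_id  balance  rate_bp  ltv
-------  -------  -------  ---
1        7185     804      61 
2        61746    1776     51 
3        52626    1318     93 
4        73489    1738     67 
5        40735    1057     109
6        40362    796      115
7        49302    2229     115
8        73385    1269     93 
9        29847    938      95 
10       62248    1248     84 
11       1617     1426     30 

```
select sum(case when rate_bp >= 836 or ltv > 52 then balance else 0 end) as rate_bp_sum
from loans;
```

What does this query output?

492542

loan_id=1: ✓ → 7185
loan_id=2: ✓ → 61746
loan_id=3: ✓ → 52626
loan_id=4: ✓ → 73489
loan_id=5: ✓ → 40735
loan_id=6: ✓ → 40362
loan_id=7: ✓ → 49302
loan_id=8: ✓ → 73385
loan_id=9: ✓ → 29847
loan_id=10: ✓ → 62248
loan_id=11: ✓ → 1617
rate_bp_sum = 7185 + 61746 + 52626 + 73489 + 40735 + 40362 + 49302 + 73385 + 29847 + 62248 + 1617 = 492542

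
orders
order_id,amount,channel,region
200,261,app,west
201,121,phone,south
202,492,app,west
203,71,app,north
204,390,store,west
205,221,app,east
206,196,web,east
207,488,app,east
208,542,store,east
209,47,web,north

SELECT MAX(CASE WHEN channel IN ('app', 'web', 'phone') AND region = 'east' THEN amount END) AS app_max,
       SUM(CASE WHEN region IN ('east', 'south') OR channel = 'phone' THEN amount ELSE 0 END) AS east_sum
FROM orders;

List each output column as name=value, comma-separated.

[app_max: channel IN ('app', 'web', 'phone') AND region = 'east']
order_id=200: ✗
order_id=201: ✗
order_id=202: ✗
order_id=203: ✗
order_id=204: ✗
order_id=205: ✓ → 221
order_id=206: ✓ → 196
order_id=207: ✓ → 488
order_id=208: ✗
order_id=209: ✗
app_max = MAX(221, 196, 488) = 488
—
[east_sum: region IN ('east', 'south') OR channel = 'phone']
order_id=200: ✗
order_id=201: ✓ → 121
order_id=202: ✗
order_id=203: ✗
order_id=204: ✗
order_id=205: ✓ → 221
order_id=206: ✓ → 196
order_id=207: ✓ → 488
order_id=208: ✓ → 542
order_id=209: ✗
east_sum = 121 + 221 + 196 + 488 + 542 = 1568

app_max=488, east_sum=1568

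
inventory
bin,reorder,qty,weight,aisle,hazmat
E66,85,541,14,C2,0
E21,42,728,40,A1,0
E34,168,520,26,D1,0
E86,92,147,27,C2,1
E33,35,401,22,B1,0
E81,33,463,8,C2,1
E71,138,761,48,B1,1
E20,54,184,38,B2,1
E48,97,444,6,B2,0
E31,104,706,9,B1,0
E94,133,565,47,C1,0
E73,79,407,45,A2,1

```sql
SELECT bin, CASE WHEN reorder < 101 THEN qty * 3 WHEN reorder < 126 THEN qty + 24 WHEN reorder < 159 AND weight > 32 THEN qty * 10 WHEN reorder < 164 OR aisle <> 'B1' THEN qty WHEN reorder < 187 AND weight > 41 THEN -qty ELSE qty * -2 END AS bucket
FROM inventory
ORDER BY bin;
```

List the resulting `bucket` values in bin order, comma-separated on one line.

552, 2184, 730, 1203, 520, 1332, 1623, 7610, 1221, 1389, 441, 5650

bin=E20: reorder < 101 → 552
bin=E21: reorder < 101 → 2184
bin=E31: reorder < 126 → 730
bin=E33: reorder < 101 → 1203
bin=E34: reorder < 164 OR aisle <> 'B1' → 520
bin=E48: reorder < 101 → 1332
bin=E66: reorder < 101 → 1623
bin=E71: reorder < 159 AND weight > 32 → 7610
bin=E73: reorder < 101 → 1221
bin=E81: reorder < 101 → 1389
bin=E86: reorder < 101 → 441
bin=E94: reorder < 159 AND weight > 32 → 5650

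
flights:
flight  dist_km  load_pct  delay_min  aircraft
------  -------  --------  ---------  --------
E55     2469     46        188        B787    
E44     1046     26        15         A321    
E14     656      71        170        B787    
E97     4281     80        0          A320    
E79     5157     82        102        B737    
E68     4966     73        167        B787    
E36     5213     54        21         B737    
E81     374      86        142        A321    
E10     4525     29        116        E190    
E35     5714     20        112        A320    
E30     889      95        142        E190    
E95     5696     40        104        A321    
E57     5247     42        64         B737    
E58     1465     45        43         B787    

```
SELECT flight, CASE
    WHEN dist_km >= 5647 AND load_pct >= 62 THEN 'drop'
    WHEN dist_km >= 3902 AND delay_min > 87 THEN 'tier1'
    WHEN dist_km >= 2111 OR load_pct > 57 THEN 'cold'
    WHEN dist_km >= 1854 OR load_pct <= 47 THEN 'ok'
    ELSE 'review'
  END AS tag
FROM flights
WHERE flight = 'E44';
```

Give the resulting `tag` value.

ok

flight = E44: dist_km=1046, load_pct=26, delay_min=15, aircraft=A321.
dist_km >= 5647 AND load_pct >= 62 → false
dist_km >= 3902 AND delay_min > 87 → false
dist_km >= 2111 OR load_pct > 57 → false
dist_km >= 1854 OR load_pct <= 47 → true → ok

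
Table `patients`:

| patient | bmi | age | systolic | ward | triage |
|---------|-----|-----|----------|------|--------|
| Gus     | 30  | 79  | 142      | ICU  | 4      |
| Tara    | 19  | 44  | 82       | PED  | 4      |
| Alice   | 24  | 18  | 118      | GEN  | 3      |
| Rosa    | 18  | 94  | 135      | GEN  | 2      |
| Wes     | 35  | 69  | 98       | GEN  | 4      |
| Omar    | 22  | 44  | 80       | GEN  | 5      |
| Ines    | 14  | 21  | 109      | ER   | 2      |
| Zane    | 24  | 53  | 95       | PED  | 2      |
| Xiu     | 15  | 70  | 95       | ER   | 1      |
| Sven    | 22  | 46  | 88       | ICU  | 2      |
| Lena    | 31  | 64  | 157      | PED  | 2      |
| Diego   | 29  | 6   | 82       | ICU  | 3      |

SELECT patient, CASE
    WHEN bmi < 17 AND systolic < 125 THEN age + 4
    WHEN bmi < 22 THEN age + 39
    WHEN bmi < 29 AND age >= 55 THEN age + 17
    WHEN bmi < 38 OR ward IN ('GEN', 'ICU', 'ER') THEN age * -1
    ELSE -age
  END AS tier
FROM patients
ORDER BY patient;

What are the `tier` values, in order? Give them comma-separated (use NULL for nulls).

-18, -6, -79, 25, -64, -44, 133, -46, 83, -69, 74, -53

patient=Alice: bmi < 38 OR ward IN ('GEN', 'ICU', 'ER') → -18
patient=Diego: bmi < 38 OR ward IN ('GEN', 'ICU', 'ER') → -6
patient=Gus: bmi < 38 OR ward IN ('GEN', 'ICU', 'ER') → -79
patient=Ines: bmi < 17 AND systolic < 125 → 25
patient=Lena: bmi < 38 OR ward IN ('GEN', 'ICU', 'ER') → -64
patient=Omar: bmi < 38 OR ward IN ('GEN', 'ICU', 'ER') → -44
patient=Rosa: bmi < 22 → 133
patient=Sven: bmi < 38 OR ward IN ('GEN', 'ICU', 'ER') → -46
patient=Tara: bmi < 22 → 83
patient=Wes: bmi < 38 OR ward IN ('GEN', 'ICU', 'ER') → -69
patient=Xiu: bmi < 17 AND systolic < 125 → 74
patient=Zane: bmi < 38 OR ward IN ('GEN', 'ICU', 'ER') → -53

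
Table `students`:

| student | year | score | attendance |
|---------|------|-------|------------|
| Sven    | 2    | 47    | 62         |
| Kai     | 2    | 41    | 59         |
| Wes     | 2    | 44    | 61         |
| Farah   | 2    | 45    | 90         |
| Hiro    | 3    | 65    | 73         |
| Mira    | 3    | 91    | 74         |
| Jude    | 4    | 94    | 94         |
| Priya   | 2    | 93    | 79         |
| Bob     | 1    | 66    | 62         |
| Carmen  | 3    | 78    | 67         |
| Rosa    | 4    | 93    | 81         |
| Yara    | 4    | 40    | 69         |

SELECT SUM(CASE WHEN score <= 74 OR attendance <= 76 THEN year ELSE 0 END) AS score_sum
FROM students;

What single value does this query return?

student=Sven: ✓ → 2
student=Kai: ✓ → 2
student=Wes: ✓ → 2
student=Farah: ✓ → 2
student=Hiro: ✓ → 3
student=Mira: ✓ → 3
student=Jude: ✗
student=Priya: ✗
student=Bob: ✓ → 1
student=Carmen: ✓ → 3
student=Rosa: ✗
student=Yara: ✓ → 4
score_sum = 2 + 2 + 2 + 2 + 3 + 3 + 1 + 3 + 4 = 22

22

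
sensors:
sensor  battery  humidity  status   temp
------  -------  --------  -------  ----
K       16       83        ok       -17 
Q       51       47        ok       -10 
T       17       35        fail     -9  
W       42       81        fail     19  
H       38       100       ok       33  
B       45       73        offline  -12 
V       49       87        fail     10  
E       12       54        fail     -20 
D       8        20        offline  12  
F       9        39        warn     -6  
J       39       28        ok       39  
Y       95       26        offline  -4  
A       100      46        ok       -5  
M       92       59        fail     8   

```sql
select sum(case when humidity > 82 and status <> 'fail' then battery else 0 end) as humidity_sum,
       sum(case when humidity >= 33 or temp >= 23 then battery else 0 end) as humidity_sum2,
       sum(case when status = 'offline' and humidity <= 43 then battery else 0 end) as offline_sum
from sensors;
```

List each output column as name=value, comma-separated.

humidity_sum=54, humidity_sum2=510, offline_sum=103

[humidity_sum: humidity > 82 and status <> 'fail']
sensor=K: ✓ → 16
sensor=Q: ✗
sensor=T: ✗
sensor=W: ✗
sensor=H: ✓ → 38
sensor=B: ✗
sensor=V: ✗
sensor=E: ✗
sensor=D: ✗
sensor=F: ✗
sensor=J: ✗
sensor=Y: ✗
sensor=A: ✗
sensor=M: ✗
humidity_sum = 16 + 38 = 54
—
[humidity_sum2: humidity >= 33 or temp >= 23]
sensor=K: ✓ → 16
sensor=Q: ✓ → 51
sensor=T: ✓ → 17
sensor=W: ✓ → 42
sensor=H: ✓ → 38
sensor=B: ✓ → 45
sensor=V: ✓ → 49
sensor=E: ✓ → 12
sensor=D: ✗
sensor=F: ✓ → 9
sensor=J: ✓ → 39
sensor=Y: ✗
sensor=A: ✓ → 100
sensor=M: ✓ → 92
humidity_sum2 = 16 + 51 + 17 + 42 + 38 + 45 + 49 + 12 + 9 + 39 + 100 + 92 = 510
—
[offline_sum: status = 'offline' and humidity <= 43]
sensor=K: ✗
sensor=Q: ✗
sensor=T: ✗
sensor=W: ✗
sensor=H: ✗
sensor=B: ✗
sensor=V: ✗
sensor=E: ✗
sensor=D: ✓ → 8
sensor=F: ✗
sensor=J: ✗
sensor=Y: ✓ → 95
sensor=A: ✗
sensor=M: ✗
offline_sum = 8 + 95 = 103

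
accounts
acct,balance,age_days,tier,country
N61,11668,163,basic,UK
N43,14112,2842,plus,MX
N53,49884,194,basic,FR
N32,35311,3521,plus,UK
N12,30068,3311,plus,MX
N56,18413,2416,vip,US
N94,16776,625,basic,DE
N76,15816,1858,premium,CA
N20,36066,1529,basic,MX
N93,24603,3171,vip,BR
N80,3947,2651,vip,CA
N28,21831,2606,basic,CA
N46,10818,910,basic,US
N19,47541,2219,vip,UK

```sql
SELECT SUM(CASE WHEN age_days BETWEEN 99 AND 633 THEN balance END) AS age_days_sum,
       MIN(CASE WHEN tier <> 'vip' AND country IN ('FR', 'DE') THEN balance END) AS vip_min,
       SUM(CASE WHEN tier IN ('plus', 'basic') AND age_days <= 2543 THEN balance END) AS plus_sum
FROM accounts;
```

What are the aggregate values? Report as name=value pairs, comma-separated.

age_days_sum=78328, vip_min=16776, plus_sum=125212

[age_days_sum: age_days BETWEEN 99 AND 633]
acct=N61: ✓ → 11668
acct=N43: ✗
acct=N53: ✓ → 49884
acct=N32: ✗
acct=N12: ✗
acct=N56: ✗
acct=N94: ✓ → 16776
acct=N76: ✗
acct=N20: ✗
acct=N93: ✗
acct=N80: ✗
acct=N28: ✗
acct=N46: ✗
acct=N19: ✗
age_days_sum = 11668 + 49884 + 16776 = 78328
—
[vip_min: tier <> 'vip' AND country IN ('FR', 'DE')]
acct=N61: ✗
acct=N43: ✗
acct=N53: ✓ → 49884
acct=N32: ✗
acct=N12: ✗
acct=N56: ✗
acct=N94: ✓ → 16776
acct=N76: ✗
acct=N20: ✗
acct=N93: ✗
acct=N80: ✗
acct=N28: ✗
acct=N46: ✗
acct=N19: ✗
vip_min = MIN(49884, 16776) = 16776
—
[plus_sum: tier IN ('plus', 'basic') AND age_days <= 2543]
acct=N61: ✓ → 11668
acct=N43: ✗
acct=N53: ✓ → 49884
acct=N32: ✗
acct=N12: ✗
acct=N56: ✗
acct=N94: ✓ → 16776
acct=N76: ✗
acct=N20: ✓ → 36066
acct=N93: ✗
acct=N80: ✗
acct=N28: ✗
acct=N46: ✓ → 10818
acct=N19: ✗
plus_sum = 11668 + 49884 + 16776 + 36066 + 10818 = 125212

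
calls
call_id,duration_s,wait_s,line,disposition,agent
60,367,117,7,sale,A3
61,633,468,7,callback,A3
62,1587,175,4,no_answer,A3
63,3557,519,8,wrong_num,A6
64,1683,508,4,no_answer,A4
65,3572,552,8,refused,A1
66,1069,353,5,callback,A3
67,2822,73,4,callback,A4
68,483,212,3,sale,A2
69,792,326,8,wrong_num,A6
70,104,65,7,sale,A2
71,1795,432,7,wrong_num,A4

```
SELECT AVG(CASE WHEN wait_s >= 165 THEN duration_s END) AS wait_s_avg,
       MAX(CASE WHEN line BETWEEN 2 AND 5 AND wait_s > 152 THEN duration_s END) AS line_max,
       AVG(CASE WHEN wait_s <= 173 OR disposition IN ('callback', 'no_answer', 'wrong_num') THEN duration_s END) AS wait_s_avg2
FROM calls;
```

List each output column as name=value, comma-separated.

wait_s_avg=1685.6666666667, line_max=1683, wait_s_avg2=1440.9

[wait_s_avg: wait_s >= 165]
call_id=60: ✗
call_id=61: ✓ → 633
call_id=62: ✓ → 1587
call_id=63: ✓ → 3557
call_id=64: ✓ → 1683
call_id=65: ✓ → 3572
call_id=66: ✓ → 1069
call_id=67: ✗
call_id=68: ✓ → 483
call_id=69: ✓ → 792
call_id=70: ✗
call_id=71: ✓ → 1795
wait_s_avg = (633 + 1587 + 3557 + 1683 + 3572 + 1069 + 483 + 792 + 1795) / 9 = 1685.6666666667
—
[line_max: line BETWEEN 2 AND 5 AND wait_s > 152]
call_id=60: ✗
call_id=61: ✗
call_id=62: ✓ → 1587
call_id=63: ✗
call_id=64: ✓ → 1683
call_id=65: ✗
call_id=66: ✓ → 1069
call_id=67: ✗
call_id=68: ✓ → 483
call_id=69: ✗
call_id=70: ✗
call_id=71: ✗
line_max = MAX(1587, 1683, 1069, 483) = 1683
—
[wait_s_avg2: wait_s <= 173 OR disposition IN ('callback', 'no_answer', 'wrong_num')]
call_id=60: ✓ → 367
call_id=61: ✓ → 633
call_id=62: ✓ → 1587
call_id=63: ✓ → 3557
call_id=64: ✓ → 1683
call_id=65: ✗
call_id=66: ✓ → 1069
call_id=67: ✓ → 2822
call_id=68: ✗
call_id=69: ✓ → 792
call_id=70: ✓ → 104
call_id=71: ✓ → 1795
wait_s_avg2 = (367 + 633 + 1587 + 3557 + 1683 + 1069 + 2822 + 792 + 104 + 1795) / 10 = 1440.9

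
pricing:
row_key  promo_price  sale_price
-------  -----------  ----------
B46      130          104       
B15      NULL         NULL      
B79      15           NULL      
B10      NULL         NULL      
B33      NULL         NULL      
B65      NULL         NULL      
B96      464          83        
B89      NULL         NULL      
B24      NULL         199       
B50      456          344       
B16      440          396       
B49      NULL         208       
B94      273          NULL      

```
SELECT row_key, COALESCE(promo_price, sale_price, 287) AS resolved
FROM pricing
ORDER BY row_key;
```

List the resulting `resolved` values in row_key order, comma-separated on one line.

row_key=B10: promo_price=NULL, sale_price=NULL, → literal 287 → 287
row_key=B15: promo_price=NULL, sale_price=NULL, → literal 287 → 287
row_key=B16: promo_price=440 → 440
row_key=B24: promo_price=NULL, sale_price=199 → 199
row_key=B33: promo_price=NULL, sale_price=NULL, → literal 287 → 287
row_key=B46: promo_price=130 → 130
row_key=B49: promo_price=NULL, sale_price=208 → 208
row_key=B50: promo_price=456 → 456
row_key=B65: promo_price=NULL, sale_price=NULL, → literal 287 → 287
row_key=B79: promo_price=15 → 15
row_key=B89: promo_price=NULL, sale_price=NULL, → literal 287 → 287
row_key=B94: promo_price=273 → 273
row_key=B96: promo_price=464 → 464

287, 287, 440, 199, 287, 130, 208, 456, 287, 15, 287, 273, 464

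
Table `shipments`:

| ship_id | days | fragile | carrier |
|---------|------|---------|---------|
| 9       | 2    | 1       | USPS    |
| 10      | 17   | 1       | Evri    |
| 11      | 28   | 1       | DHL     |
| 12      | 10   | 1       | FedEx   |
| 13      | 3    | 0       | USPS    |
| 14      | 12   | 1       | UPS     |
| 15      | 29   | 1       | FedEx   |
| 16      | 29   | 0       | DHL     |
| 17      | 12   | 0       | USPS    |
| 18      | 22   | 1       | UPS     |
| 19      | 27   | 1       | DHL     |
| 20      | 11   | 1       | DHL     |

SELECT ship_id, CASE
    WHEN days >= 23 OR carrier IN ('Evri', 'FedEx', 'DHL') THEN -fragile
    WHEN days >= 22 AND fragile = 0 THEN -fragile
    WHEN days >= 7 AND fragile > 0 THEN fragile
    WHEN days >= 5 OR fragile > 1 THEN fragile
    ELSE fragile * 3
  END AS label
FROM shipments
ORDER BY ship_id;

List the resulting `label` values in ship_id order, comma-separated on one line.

3, -1, -1, -1, 0, 1, -1, 0, 0, 1, -1, -1

ship_id=9: ELSE → 3
ship_id=10: days >= 23 OR carrier IN ('Evri', 'FedEx', 'DHL') → -1
ship_id=11: days >= 23 OR carrier IN ('Evri', 'FedEx', 'DHL') → -1
ship_id=12: days >= 23 OR carrier IN ('Evri', 'FedEx', 'DHL') → -1
ship_id=13: ELSE → 0
ship_id=14: days >= 7 AND fragile > 0 → 1
ship_id=15: days >= 23 OR carrier IN ('Evri', 'FedEx', 'DHL') → -1
ship_id=16: days >= 23 OR carrier IN ('Evri', 'FedEx', 'DHL') → 0
ship_id=17: days >= 5 OR fragile > 1 → 0
ship_id=18: days >= 7 AND fragile > 0 → 1
ship_id=19: days >= 23 OR carrier IN ('Evri', 'FedEx', 'DHL') → -1
ship_id=20: days >= 23 OR carrier IN ('Evri', 'FedEx', 'DHL') → -1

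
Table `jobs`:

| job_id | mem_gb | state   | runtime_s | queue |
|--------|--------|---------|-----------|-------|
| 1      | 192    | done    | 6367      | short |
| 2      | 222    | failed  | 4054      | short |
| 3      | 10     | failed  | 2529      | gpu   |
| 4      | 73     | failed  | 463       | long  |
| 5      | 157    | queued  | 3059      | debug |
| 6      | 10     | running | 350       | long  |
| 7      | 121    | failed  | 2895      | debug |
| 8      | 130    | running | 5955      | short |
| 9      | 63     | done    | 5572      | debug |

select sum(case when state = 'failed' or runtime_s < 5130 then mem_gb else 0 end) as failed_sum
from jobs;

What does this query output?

593

job_id=1: ✗
job_id=2: ✓ → 222
job_id=3: ✓ → 10
job_id=4: ✓ → 73
job_id=5: ✓ → 157
job_id=6: ✓ → 10
job_id=7: ✓ → 121
job_id=8: ✗
job_id=9: ✗
failed_sum = 222 + 10 + 73 + 157 + 10 + 121 = 593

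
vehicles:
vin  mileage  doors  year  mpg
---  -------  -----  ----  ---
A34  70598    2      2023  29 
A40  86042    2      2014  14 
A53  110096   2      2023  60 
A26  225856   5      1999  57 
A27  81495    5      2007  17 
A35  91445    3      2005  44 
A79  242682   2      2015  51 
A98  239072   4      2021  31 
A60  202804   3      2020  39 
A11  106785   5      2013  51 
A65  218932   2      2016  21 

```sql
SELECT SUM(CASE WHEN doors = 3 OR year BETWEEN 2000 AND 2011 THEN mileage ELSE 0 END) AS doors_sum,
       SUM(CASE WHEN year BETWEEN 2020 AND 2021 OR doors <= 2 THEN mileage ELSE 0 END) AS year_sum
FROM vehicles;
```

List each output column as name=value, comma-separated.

doors_sum=375744, year_sum=1170226

[doors_sum: doors = 3 OR year BETWEEN 2000 AND 2011]
vin=A34: ✗
vin=A40: ✗
vin=A53: ✗
vin=A26: ✗
vin=A27: ✓ → 81495
vin=A35: ✓ → 91445
vin=A79: ✗
vin=A98: ✗
vin=A60: ✓ → 202804
vin=A11: ✗
vin=A65: ✗
doors_sum = 81495 + 91445 + 202804 = 375744
—
[year_sum: year BETWEEN 2020 AND 2021 OR doors <= 2]
vin=A34: ✓ → 70598
vin=A40: ✓ → 86042
vin=A53: ✓ → 110096
vin=A26: ✗
vin=A27: ✗
vin=A35: ✗
vin=A79: ✓ → 242682
vin=A98: ✓ → 239072
vin=A60: ✓ → 202804
vin=A11: ✗
vin=A65: ✓ → 218932
year_sum = 70598 + 86042 + 110096 + 242682 + 239072 + 202804 + 218932 = 1170226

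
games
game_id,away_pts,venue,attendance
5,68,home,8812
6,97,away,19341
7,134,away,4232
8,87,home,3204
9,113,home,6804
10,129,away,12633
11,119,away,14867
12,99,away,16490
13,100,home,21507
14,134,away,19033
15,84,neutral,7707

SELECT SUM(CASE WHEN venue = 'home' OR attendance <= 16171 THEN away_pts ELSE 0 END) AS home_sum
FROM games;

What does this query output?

834

game_id=5: ✓ → 68
game_id=6: ✗
game_id=7: ✓ → 134
game_id=8: ✓ → 87
game_id=9: ✓ → 113
game_id=10: ✓ → 129
game_id=11: ✓ → 119
game_id=12: ✗
game_id=13: ✓ → 100
game_id=14: ✗
game_id=15: ✓ → 84
home_sum = 68 + 134 + 87 + 113 + 129 + 119 + 100 + 84 = 834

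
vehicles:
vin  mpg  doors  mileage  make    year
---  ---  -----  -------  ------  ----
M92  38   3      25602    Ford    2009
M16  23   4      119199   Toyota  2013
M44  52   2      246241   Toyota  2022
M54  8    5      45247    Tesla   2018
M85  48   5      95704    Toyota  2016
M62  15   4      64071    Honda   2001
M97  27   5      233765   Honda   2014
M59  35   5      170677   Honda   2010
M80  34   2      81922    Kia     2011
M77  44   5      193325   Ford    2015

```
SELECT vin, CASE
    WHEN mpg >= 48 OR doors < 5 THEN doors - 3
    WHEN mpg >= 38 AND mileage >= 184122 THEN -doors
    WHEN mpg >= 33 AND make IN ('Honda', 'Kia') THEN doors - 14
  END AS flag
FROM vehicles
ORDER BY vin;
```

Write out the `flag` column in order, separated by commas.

1, -1, NULL, -9, 1, -5, -1, 2, 0, NULL

vin=M16: mpg >= 48 OR doors < 5 → 1
vin=M44: mpg >= 48 OR doors < 5 → -1
vin=M54: (no match → NULL) → NULL
vin=M59: mpg >= 33 AND make IN ('Honda', 'Kia') → -9
vin=M62: mpg >= 48 OR doors < 5 → 1
vin=M77: mpg >= 38 AND mileage >= 184122 → -5
vin=M80: mpg >= 48 OR doors < 5 → -1
vin=M85: mpg >= 48 OR doors < 5 → 2
vin=M92: mpg >= 48 OR doors < 5 → 0
vin=M97: (no match → NULL) → NULL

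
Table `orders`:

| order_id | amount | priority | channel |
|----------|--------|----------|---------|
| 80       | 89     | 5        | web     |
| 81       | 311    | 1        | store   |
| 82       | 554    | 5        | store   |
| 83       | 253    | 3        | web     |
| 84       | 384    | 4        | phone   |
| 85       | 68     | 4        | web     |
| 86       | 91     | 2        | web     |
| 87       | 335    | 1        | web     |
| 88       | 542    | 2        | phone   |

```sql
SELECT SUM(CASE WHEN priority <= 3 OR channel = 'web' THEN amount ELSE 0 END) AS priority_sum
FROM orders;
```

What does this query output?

1689

order_id=80: ✓ → 89
order_id=81: ✓ → 311
order_id=82: ✗
order_id=83: ✓ → 253
order_id=84: ✗
order_id=85: ✓ → 68
order_id=86: ✓ → 91
order_id=87: ✓ → 335
order_id=88: ✓ → 542
priority_sum = 89 + 311 + 253 + 68 + 91 + 335 + 542 = 1689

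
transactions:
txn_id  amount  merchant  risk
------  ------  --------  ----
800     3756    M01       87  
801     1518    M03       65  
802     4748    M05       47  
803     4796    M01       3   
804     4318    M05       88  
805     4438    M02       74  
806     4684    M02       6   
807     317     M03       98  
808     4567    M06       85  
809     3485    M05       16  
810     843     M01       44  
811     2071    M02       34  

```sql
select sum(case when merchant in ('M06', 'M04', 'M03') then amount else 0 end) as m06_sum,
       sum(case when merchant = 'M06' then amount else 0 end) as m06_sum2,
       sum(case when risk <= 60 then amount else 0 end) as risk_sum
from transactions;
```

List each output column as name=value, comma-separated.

[m06_sum: merchant in ('M06', 'M04', 'M03')]
txn_id=800: ✗
txn_id=801: ✓ → 1518
txn_id=802: ✗
txn_id=803: ✗
txn_id=804: ✗
txn_id=805: ✗
txn_id=806: ✗
txn_id=807: ✓ → 317
txn_id=808: ✓ → 4567
txn_id=809: ✗
txn_id=810: ✗
txn_id=811: ✗
m06_sum = 1518 + 317 + 4567 = 6402
—
[m06_sum2: merchant = 'M06']
txn_id=800: ✗
txn_id=801: ✗
txn_id=802: ✗
txn_id=803: ✗
txn_id=804: ✗
txn_id=805: ✗
txn_id=806: ✗
txn_id=807: ✗
txn_id=808: ✓ → 4567
txn_id=809: ✗
txn_id=810: ✗
txn_id=811: ✗
m06_sum2 = 4567
—
[risk_sum: risk <= 60]
txn_id=800: ✗
txn_id=801: ✗
txn_id=802: ✓ → 4748
txn_id=803: ✓ → 4796
txn_id=804: ✗
txn_id=805: ✗
txn_id=806: ✓ → 4684
txn_id=807: ✗
txn_id=808: ✗
txn_id=809: ✓ → 3485
txn_id=810: ✓ → 843
txn_id=811: ✓ → 2071
risk_sum = 4748 + 4796 + 4684 + 3485 + 843 + 2071 = 20627

m06_sum=6402, m06_sum2=4567, risk_sum=20627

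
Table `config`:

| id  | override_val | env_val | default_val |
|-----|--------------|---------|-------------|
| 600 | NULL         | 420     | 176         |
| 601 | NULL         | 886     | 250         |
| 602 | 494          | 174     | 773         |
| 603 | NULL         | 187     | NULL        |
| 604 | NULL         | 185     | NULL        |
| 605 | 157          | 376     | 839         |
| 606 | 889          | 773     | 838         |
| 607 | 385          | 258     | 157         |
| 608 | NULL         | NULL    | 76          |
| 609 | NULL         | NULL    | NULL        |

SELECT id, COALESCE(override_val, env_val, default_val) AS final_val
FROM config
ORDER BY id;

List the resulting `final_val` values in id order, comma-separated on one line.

id=600: override_val=NULL, env_val=420 → 420
id=601: override_val=NULL, env_val=886 → 886
id=602: override_val=494 → 494
id=603: override_val=NULL, env_val=187 → 187
id=604: override_val=NULL, env_val=185 → 185
id=605: override_val=157 → 157
id=606: override_val=889 → 889
id=607: override_val=385 → 385
id=608: override_val=NULL, env_val=NULL, default_val=76 → 76
id=609: override_val=NULL, env_val=NULL, default_val=NULL (all NULL) → NULL

420, 886, 494, 187, 185, 157, 889, 385, 76, NULL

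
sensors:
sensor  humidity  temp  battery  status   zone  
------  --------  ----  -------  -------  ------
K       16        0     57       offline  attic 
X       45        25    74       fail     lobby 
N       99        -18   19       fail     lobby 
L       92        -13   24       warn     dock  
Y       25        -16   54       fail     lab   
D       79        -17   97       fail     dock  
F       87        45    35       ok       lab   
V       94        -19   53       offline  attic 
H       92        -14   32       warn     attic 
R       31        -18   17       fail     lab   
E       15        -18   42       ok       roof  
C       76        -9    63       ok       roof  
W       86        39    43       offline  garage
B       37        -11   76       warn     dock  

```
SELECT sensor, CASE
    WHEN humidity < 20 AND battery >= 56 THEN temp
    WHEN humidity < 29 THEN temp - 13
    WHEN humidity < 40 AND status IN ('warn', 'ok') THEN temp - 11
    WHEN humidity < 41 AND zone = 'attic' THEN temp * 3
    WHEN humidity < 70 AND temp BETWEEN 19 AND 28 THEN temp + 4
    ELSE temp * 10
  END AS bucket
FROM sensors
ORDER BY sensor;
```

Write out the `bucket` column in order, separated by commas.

sensor=B: humidity < 40 AND status IN ('warn', 'ok') → -22
sensor=C: ELSE → -90
sensor=D: ELSE → -170
sensor=E: humidity < 29 → -31
sensor=F: ELSE → 450
sensor=H: ELSE → -140
sensor=K: humidity < 20 AND battery >= 56 → 0
sensor=L: ELSE → -130
sensor=N: ELSE → -180
sensor=R: ELSE → -180
sensor=V: ELSE → -190
sensor=W: ELSE → 390
sensor=X: humidity < 70 AND temp BETWEEN 19 AND 28 → 29
sensor=Y: humidity < 29 → -29

-22, -90, -170, -31, 450, -140, 0, -130, -180, -180, -190, 390, 29, -29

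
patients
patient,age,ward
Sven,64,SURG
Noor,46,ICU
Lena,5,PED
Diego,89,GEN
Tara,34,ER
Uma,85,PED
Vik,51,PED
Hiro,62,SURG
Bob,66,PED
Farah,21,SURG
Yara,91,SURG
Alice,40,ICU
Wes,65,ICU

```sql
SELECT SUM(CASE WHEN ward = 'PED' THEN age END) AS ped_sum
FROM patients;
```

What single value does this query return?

patient=Sven: ✗
patient=Noor: ✗
patient=Lena: ✓ → 5
patient=Diego: ✗
patient=Tara: ✗
patient=Uma: ✓ → 85
patient=Vik: ✓ → 51
patient=Hiro: ✗
patient=Bob: ✓ → 66
patient=Farah: ✗
patient=Yara: ✗
patient=Alice: ✗
patient=Wes: ✗
ped_sum = 5 + 85 + 51 + 66 = 207

207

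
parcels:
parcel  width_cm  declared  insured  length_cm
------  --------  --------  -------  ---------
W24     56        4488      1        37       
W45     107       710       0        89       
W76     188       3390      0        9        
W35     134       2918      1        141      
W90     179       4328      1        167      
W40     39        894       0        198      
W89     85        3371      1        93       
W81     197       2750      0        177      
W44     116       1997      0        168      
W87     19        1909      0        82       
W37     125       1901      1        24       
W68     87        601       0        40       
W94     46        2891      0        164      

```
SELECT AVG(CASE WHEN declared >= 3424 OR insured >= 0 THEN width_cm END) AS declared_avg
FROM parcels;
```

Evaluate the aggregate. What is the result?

parcel=W24: ✓ → 56
parcel=W45: ✓ → 107
parcel=W76: ✓ → 188
parcel=W35: ✓ → 134
parcel=W90: ✓ → 179
parcel=W40: ✓ → 39
parcel=W89: ✓ → 85
parcel=W81: ✓ → 197
parcel=W44: ✓ → 116
parcel=W87: ✓ → 19
parcel=W37: ✓ → 125
parcel=W68: ✓ → 87
parcel=W94: ✓ → 46
declared_avg = (56 + 107 + 188 + 134 + 179 + 39 + 85 + 197 + 116 + 19 + 125 + 87 + 46) / 13 = 106

106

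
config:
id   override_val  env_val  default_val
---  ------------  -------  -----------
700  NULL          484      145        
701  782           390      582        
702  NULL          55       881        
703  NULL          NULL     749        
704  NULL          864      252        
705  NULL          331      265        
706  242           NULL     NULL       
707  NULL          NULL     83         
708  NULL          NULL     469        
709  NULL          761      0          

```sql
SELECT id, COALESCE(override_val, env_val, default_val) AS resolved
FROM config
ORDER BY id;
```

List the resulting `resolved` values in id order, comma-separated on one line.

484, 782, 55, 749, 864, 331, 242, 83, 469, 761

id=700: override_val=NULL, env_val=484 → 484
id=701: override_val=782 → 782
id=702: override_val=NULL, env_val=55 → 55
id=703: override_val=NULL, env_val=NULL, default_val=749 → 749
id=704: override_val=NULL, env_val=864 → 864
id=705: override_val=NULL, env_val=331 → 331
id=706: override_val=242 → 242
id=707: override_val=NULL, env_val=NULL, default_val=83 → 83
id=708: override_val=NULL, env_val=NULL, default_val=469 → 469
id=709: override_val=NULL, env_val=761 → 761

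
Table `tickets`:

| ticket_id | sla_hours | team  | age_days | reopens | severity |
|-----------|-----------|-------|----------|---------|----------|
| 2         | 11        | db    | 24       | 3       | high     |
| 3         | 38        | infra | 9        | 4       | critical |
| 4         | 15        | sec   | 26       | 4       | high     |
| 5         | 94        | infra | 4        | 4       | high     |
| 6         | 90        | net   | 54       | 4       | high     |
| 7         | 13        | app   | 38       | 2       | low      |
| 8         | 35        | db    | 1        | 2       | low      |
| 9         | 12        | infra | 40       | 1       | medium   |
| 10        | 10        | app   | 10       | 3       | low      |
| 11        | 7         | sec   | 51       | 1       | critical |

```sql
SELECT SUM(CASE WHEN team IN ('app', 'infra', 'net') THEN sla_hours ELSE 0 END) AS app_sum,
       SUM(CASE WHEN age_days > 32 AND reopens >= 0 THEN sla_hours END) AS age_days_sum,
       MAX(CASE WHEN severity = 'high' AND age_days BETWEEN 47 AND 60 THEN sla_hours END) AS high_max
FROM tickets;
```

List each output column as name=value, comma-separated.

[app_sum: team IN ('app', 'infra', 'net')]
ticket_id=2: ✗
ticket_id=3: ✓ → 38
ticket_id=4: ✗
ticket_id=5: ✓ → 94
ticket_id=6: ✓ → 90
ticket_id=7: ✓ → 13
ticket_id=8: ✗
ticket_id=9: ✓ → 12
ticket_id=10: ✓ → 10
ticket_id=11: ✗
app_sum = 38 + 94 + 90 + 13 + 12 + 10 = 257
—
[age_days_sum: age_days > 32 AND reopens >= 0]
ticket_id=2: ✗
ticket_id=3: ✗
ticket_id=4: ✗
ticket_id=5: ✗
ticket_id=6: ✓ → 90
ticket_id=7: ✓ → 13
ticket_id=8: ✗
ticket_id=9: ✓ → 12
ticket_id=10: ✗
ticket_id=11: ✓ → 7
age_days_sum = 90 + 13 + 12 + 7 = 122
—
[high_max: severity = 'high' AND age_days BETWEEN 47 AND 60]
ticket_id=2: ✗
ticket_id=3: ✗
ticket_id=4: ✗
ticket_id=5: ✗
ticket_id=6: ✓ → 90
ticket_id=7: ✗
ticket_id=8: ✗
ticket_id=9: ✗
ticket_id=10: ✗
ticket_id=11: ✗
high_max = MAX(90) = 90

app_sum=257, age_days_sum=122, high_max=90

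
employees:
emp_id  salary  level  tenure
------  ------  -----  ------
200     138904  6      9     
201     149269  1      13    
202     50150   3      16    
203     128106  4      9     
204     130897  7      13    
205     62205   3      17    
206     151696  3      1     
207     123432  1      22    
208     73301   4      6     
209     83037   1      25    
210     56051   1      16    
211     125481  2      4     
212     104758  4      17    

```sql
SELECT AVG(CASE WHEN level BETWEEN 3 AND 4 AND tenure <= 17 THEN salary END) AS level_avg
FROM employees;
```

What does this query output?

95036

emp_id=200: ✗
emp_id=201: ✗
emp_id=202: ✓ → 50150
emp_id=203: ✓ → 128106
emp_id=204: ✗
emp_id=205: ✓ → 62205
emp_id=206: ✓ → 151696
emp_id=207: ✗
emp_id=208: ✓ → 73301
emp_id=209: ✗
emp_id=210: ✗
emp_id=211: ✗
emp_id=212: ✓ → 104758
level_avg = (50150 + 128106 + 62205 + 151696 + 73301 + 104758) / 6 = 95036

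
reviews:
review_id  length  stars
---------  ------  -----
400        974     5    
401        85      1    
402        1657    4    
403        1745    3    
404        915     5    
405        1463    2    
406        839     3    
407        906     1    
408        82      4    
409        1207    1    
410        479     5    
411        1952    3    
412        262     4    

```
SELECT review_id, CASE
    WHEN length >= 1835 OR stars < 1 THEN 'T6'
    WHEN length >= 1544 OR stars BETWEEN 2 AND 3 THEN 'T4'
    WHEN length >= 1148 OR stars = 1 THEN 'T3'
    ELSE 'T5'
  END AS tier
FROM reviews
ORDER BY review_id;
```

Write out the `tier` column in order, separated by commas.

review_id=400: ELSE → T5
review_id=401: length >= 1148 OR stars = 1 → T3
review_id=402: length >= 1544 OR stars BETWEEN 2 AND 3 → T4
review_id=403: length >= 1544 OR stars BETWEEN 2 AND 3 → T4
review_id=404: ELSE → T5
review_id=405: length >= 1544 OR stars BETWEEN 2 AND 3 → T4
review_id=406: length >= 1544 OR stars BETWEEN 2 AND 3 → T4
review_id=407: length >= 1148 OR stars = 1 → T3
review_id=408: ELSE → T5
review_id=409: length >= 1148 OR stars = 1 → T3
review_id=410: ELSE → T5
review_id=411: length >= 1835 OR stars < 1 → T6
review_id=412: ELSE → T5

T5, T3, T4, T4, T5, T4, T4, T3, T5, T3, T5, T6, T5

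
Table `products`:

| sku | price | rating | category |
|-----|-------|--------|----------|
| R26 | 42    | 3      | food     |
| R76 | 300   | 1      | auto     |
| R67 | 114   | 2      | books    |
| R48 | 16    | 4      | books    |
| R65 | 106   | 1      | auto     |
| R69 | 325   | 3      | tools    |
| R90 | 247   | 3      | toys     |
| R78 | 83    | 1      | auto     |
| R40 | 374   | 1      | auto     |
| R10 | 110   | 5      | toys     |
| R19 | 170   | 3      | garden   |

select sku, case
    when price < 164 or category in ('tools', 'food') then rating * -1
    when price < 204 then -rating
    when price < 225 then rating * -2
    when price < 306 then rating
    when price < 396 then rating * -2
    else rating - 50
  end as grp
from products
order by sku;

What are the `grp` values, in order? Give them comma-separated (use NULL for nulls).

sku=R10: price < 164 or category in ('tools', 'food') → -5
sku=R19: price < 204 → -3
sku=R26: price < 164 or category in ('tools', 'food') → -3
sku=R40: price < 396 → -2
sku=R48: price < 164 or category in ('tools', 'food') → -4
sku=R65: price < 164 or category in ('tools', 'food') → -1
sku=R67: price < 164 or category in ('tools', 'food') → -2
sku=R69: price < 164 or category in ('tools', 'food') → -3
sku=R76: price < 306 → 1
sku=R78: price < 164 or category in ('tools', 'food') → -1
sku=R90: price < 306 → 3

-5, -3, -3, -2, -4, -1, -2, -3, 1, -1, 3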